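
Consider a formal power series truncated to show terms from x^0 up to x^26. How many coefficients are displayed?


From x^0 to x^26 inclusive, the count is 26 - 0 + 1 = 27.

27


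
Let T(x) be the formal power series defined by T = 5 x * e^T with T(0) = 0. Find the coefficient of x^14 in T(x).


Apply the Lagrange inversion formula: if T = 5 x * phi(T) with phi(t) = e^t, then
[x^n] T = 5^n * (1/n) [t^(n-1)] phi(t)^n = 5^n * (1/n) [t^(n-1)] e^(n t) = 5^n * (1/n) * n^(n-1) / (n-1)! = 5^n * n^(n-1) / n!.
When c = 1 this is the Cayley count of rooted labeled trees on n vertices, divided by n!.
For n = 14: 5^14 * 14^13 / 14! = 6103515625 * 793714773254144/87178291200 = 1930983147460937500/34749.

1930983147460937500/34749


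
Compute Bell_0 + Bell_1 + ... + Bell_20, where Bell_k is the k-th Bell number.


Recall Bell_k counts set partitions of a k-set (with Bell_0 = 1 by convention).
Bell_0 through Bell_20: 1, 1, 2, 5, 15, 52, 203, 877, 4140, 21147, 115975, 678570, 4213597, 27644437, 190899322, 1382958545, 10480142147, 82864869804, 682076806159, 5832742205057, 51724158235372
Sum = 1 + 1 + 2 + 5 + 15 + 52 + 203 + 877 + 4140 + 21147 + 115975 + 678570 + 4213597 + 27644437 + 190899322 + 1382958545 + 10480142147 + 82864869804 + 682076806159 + 5832742205057 + 51724158235372 = 58333928795428.

58333928795428


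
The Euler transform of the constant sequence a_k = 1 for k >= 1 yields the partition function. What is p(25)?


The Euler transform converts the sequence a_k = 1 into the number of integer partitions.
Using the recurrence or dynamic programming:
p(25) = 1958

1958


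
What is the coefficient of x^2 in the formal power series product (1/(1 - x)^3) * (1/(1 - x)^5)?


Combine the factors: (1/(1 - x)^3) * (1/(1 - x)^5) = 1/(1 - x)^8.
Then use 1/(1 - x)^r = sum_{k>=0} C(k + r - 1, r - 1) x^k with r = 8 and k = 2:
C(9, 7) = 36.

36


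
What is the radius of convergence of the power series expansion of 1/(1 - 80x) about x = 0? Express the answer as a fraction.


Expanding 1/(1 - 80x) = sum_{k>=0} 80^k x^k, the series converges when |80x| < 1, i.e., |x| < 1/80.
So the radius of convergence is 1/80 = 1/80.

1/80


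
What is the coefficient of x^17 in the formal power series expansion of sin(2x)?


The Maclaurin series is sin(t) = sum_{k>=0} (-1)^k t^(2k+1) / (2k+1)!, so substituting t = 2x, only odd powers of x are nonzero, with coefficient of x^(2k+1) equal to (-1)^k 2^(2k+1) / (2k+1)!.
Write 17 = 2*8 + 1, giving the coefficient (-1)^8 * 2^17 / 17! = 131072/355687428096000 = 4/10854718875.

4/10854718875


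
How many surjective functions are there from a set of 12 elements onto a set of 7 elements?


By inclusion-exclusion on which target elements are missed, the number of surjections from an n-set onto a k-set is
surj(n, k) = sum_{j=0}^{k} (-1)^j C(k, j) (k - j)^n.
Equivalently surj(n, k) = k! * S(n, k), where S(n, k) is the Stirling number of the second kind.
For n = 12, k = 7:
S(12, 7) = 627396, so
surj = 7! * 627396 = 5040 * 627396 = 3162075840.

3162075840


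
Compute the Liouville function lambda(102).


The Liouville function is lambda(k) = (-1)^Omega(k), where Omega(k) counts the prime factors of k with multiplicity.
Factoring: 102 = 2 * 3 * 17, so Omega(102) = 3.
lambda(102) = (-1)^3 = -1.

-1


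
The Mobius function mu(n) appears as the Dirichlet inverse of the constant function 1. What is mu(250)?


250 has a squared prime factor, so mu(250) = 0.
Factorization reveals a repeated prime.

0


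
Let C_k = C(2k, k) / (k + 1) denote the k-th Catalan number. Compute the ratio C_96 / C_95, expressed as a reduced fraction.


Using C_k = (2k)! / (k! (k+1)!), the ratio C_{k+1}/C_k simplifies to
C_{k+1}/C_k = [(2k+2)! / ((k+1)! (k+2)!)] * [k! (k+1)! / (2k)!]
 = (2k+2)(2k+1) / ((k+1)(k+2)) = 2(2k+1) / (k+2).
For k = 95: 2(2*95 + 1) / (95 + 2) = 382/97 = 382/97.

382/97


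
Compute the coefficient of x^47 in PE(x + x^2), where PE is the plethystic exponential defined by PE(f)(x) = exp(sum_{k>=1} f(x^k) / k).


With f(x) = x + x^2, the exponent is sum_{k>=1} (x^k + x^(2k)) / k = -ln(1 - x) - ln(1 - x^2). Exponentiating:
PE(x + x^2) = 1 / ((1 - x)(1 - x^2)).
This is the generating function for partitions of n into parts of size 1 or 2. The number of 2's can be any j in 0..23, and the rest are 1's, so
[x^47] = floor(47/2) + 1 = 24.

24


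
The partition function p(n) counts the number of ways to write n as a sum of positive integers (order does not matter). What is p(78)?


Using the generating function prod_{k>=1} 1/(1-x^k), we compute p(78).
By dynamic programming over parts 1 through 78:
p(78) = 12132164

12132164


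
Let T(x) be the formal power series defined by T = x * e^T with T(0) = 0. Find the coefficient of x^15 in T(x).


Apply the Lagrange inversion formula: if T = x * phi(T) with phi(t) = e^t, then
[x^n] T = (1/n) [t^(n-1)] phi(t)^n = (1/n) [t^(n-1)] e^(n t) = (1/n) * n^(n-1) / (n-1)! = n^(n-1) / n!.
When c = 1 this is the Cayley count of rooted labeled trees on n vertices, divided by n!.
For n = 15: 15^14 / 15! = 29192926025390625/1307674368000 = 320361328125/14350336.

320361328125/14350336


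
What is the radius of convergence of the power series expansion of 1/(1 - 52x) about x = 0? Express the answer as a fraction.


Expanding 1/(1 - 52x) = sum_{k>=0} 52^k x^k, the series converges when |52x| < 1, i.e., |x| < 1/52.
So the radius of convergence is 1/52 = 1/52.

1/52


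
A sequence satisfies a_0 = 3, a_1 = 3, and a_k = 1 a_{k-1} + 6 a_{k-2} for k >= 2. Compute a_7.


The characteristic equation is t^2 - 1 t - 6 = 0, with roots r_1 = 3 and r_2 = -2 (so c_1 = r_1 + r_2, c_2 = -r_1 r_2 as required).
One can use the closed form a_n = A r_1^n + B r_2^n, but direct iteration is more reliable:
a_0 = 3, a_1 = 3, a_2 = 21, a_3 = 39, a_4 = 165, a_5 = 399, a_6 = 1389, a_7 = 3783.
So a_7 = 3783.

3783


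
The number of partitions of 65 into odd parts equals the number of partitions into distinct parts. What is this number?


Computing partitions of 65 into odd parts (1, 3, 5, ...):
Using the generating function prod_{k>=0} 1/(1-x^(2k+1)),
the count is 18200

18200


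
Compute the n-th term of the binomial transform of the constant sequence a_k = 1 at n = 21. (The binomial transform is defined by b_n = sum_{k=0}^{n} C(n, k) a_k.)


With a_k = 1 for all k, b_n = sum_{k=0}^{n} C(n, k) = 2^n by the binomial theorem.
For n = 21: 2^21 = 2097152.

2097152


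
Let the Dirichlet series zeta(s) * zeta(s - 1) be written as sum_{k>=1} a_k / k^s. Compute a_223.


Convolution gives a_k = sum_{d | k} d * 1 = sum_{d | k} d = sigma(k), the sum of positive divisors of k.
For k = 223, the divisors are 1, 223, so
sigma(223) = 1 + 223 = 224.

224


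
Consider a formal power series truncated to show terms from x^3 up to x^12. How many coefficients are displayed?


From x^3 to x^12 inclusive, the count is 12 - 3 + 1 = 10.

10


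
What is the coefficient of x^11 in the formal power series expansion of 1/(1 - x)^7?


The negative binomial / multiset identity is
1/(1 - x)^r = sum_{k>=0} C(k + r - 1, r - 1) x^k.
Here r = 7 and k = 11, so the coefficient is
C(11 + 6, 6) = C(17, 6)
= 12376

12376


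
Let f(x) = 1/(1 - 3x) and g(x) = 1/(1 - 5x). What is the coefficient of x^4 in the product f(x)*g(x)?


The coefficient of x^n in f*g is the Cauchy product: sum_{k=0}^{n} a^k * b^(n-k).
With a=3, b=5, n=4:
sum_{k=0}^{4} 3^k * 5^(4-k)
= 1441

1441


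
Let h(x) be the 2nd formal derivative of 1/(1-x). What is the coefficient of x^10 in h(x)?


Differentiating 2 times: d^2/dx^2 [1/(1-x)] = 2!/(1-x)^3.
The expansion 1/(1-x)^3 = sum_{k>=0} C(k+2, 2) x^k, so the coefficient of x^n in 2!/(1-x)^3 is 2! * C(n+2, 2).
For n = 10: 2 * C(12, 2) = 2 * 66 = 132

132


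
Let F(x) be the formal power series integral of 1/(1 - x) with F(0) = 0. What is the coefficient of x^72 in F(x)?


1/(1 - x) = sum_{k>=0} x^k. Integrating termwise and using F(0) = 0 gives
F(x) = sum_{k>=0} x^(k+1) / (k+1) = sum_{m>=1} x^m / m = -ln(1 - x).
So the coefficient of x^72 is 1/72 = 1/72.

1/72


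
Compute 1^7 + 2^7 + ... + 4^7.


This power sum has a closed form given by Faulhaber's formula
sum_{k=1}^{m} k^p = (1 / (p + 1)) * sum_{j=0}^{p} C(p + 1, j) B_j m^(p + 1 - j),
but for small m direct computation is fastest:
1 + 128 + 2187 + 16384 = 18700.

18700


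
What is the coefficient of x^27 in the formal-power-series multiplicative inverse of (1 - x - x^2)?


Let the inverse be f(x) = sum_{k>=0} a_k x^k. From f(x) * (1 - x - x^2) = 1 and matching coefficients:
 x^0: a_0 = 1.
 x^1: a_1 - a_0 = 0, so a_1 = 1.
 x^k (k >= 2): a_k - a_{k-1} - a_{k-2} = 0, i.e. a_k = a_{k-1} + a_{k-2}.
This is the Fibonacci-type recurrence shifted so that a_0 = a_1 = 1.
Iterating: a_0=1, a_1=1, a_2=2, a_3=3, a_4=5, a_5=8, a_6=13, a_7=21, a_8=34, a_9=55, ...
a_27 = 317811.

317811


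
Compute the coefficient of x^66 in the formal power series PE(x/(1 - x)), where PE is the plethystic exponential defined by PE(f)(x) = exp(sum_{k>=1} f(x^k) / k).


For f(x) = x/(1 - x) we have
sum_{k>=1} f(x^k) / k = sum_{k>=1} (1/k) * x^k / (1 - x^k) = sum_{k, m >= 1} x^(k m) / k,
which after exponentiating simplifies to
PE(x/(1 - x)) = prod_{k>=1} 1 / (1 - x^k).
This is the generating function for the partition function p(n), so the coefficient of x^66 is p(66).
Computing p(66) by dynamic programming over parts 1, 2, ..., 66: p(66) = 2323520.

2323520


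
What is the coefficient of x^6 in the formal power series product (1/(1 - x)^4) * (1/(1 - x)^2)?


Combine the factors: (1/(1 - x)^4) * (1/(1 - x)^2) = 1/(1 - x)^6.
Then use 1/(1 - x)^r = sum_{k>=0} C(k + r - 1, r - 1) x^k with r = 6 and k = 6:
C(11, 5) = 462.

462


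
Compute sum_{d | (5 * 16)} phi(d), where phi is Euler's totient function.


First, 5 * 16 = 80. One classical identity is sum_{d | n} phi(d) = n (each k in [1, n] has a unique gcd with n, and among the k's with gcd(k, n) = n/d there are phi(d) of them). So the sum equals 80. We also verify directly:
Divisors of 80: 1, 2, 4, 5, 8, 10, 16, 20, 40, 80.
phi values: 1, 1, 2, 4, 4, 4, 8, 8, 16, 32.
Sum = 80.

80


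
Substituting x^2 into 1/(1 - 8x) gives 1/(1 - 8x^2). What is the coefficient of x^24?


The coefficient of x^(2m) in 1/(1 - 8x^2) is 8^m.
With n = 24 = 2*12, the coefficient is 8^12 = 68719476736.

68719476736


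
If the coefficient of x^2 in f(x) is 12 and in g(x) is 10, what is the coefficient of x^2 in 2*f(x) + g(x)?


Scalar multiplication scales coefficients: 2 * 12 = 24.
Then add the g coefficient: 24 + 10
= 34

34


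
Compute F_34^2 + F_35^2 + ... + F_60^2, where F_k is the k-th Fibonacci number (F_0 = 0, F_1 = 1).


There is a standard identity sum_{k=0}^{N} F_k^2 = F_N * F_{N+1} (proved inductively from the telescoping relation F_k^2 = F_k F_{k+1} - F_{k-1} F_k). Then
sum_{k=34}^{60} F_k^2 = F_60 F_61 - F_33 F_34.
Computing: F_60 = 1548008755920, F_61 = 2504730781961, F_33 = 3524578, F_34 = 5702887.
Sum = 1548008755920 * 2504730781961 - 3524578 * 5702887 = 3877345181677876117902434.

3877345181677876117902434


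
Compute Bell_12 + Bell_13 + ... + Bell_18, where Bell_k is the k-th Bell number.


Recall Bell_k counts set partitions of a k-set (with Bell_0 = 1 by convention).
Bell_12 through Bell_18: 4213597, 27644437, 190899322, 1382958545, 10480142147, 82864869804, 682076806159
Sum = 4213597 + 27644437 + 190899322 + 1382958545 + 10480142147 + 82864869804 + 682076806159 = 777027534011.

777027534011


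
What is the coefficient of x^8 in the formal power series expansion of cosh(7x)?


The Maclaurin series is cosh(t) = sum_{m>=0} t^(2m) / (2m)!, so substituting t = 7x, only even powers of x are nonzero, with coefficient of x^(2m) equal to 7^(2m) / (2m)!.
For x^8 the coefficient is 7^8/8! = 5764801/40320 = 823543/5760.

823543/5760


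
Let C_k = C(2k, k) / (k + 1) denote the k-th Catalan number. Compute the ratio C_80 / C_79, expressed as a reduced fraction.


Using C_k = (2k)! / (k! (k+1)!), the ratio C_{k+1}/C_k simplifies to
C_{k+1}/C_k = [(2k+2)! / ((k+1)! (k+2)!)] * [k! (k+1)! / (2k)!]
 = (2k+2)(2k+1) / ((k+1)(k+2)) = 2(2k+1) / (k+2).
For k = 79: 2(2*79 + 1) / (79 + 2) = 318/81 = 106/27.

106/27


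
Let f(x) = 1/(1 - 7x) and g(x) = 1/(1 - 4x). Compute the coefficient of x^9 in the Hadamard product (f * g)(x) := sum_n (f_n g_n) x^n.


f has coefficients f_k = 7^k and g has coefficients g_k = 4^k, so the Hadamard product has coefficient (f*g)_k = 7^k * 4^k = 28^k.
For k = 9: 28^9 = 10578455953408.

10578455953408


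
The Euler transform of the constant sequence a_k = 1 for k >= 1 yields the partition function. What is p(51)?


The Euler transform converts the sequence a_k = 1 into the number of integer partitions.
Using the recurrence or dynamic programming:
p(51) = 239943

239943


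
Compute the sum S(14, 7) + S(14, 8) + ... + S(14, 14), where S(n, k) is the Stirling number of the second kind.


By definition, S(n, k) counts partitions of an n-set into exactly k nonempty blocks.
Computing row n = 14 for k = 7..14:
S(14, k): 49329280, 20912320, 5135130, 752752, 66066, 3367, 91, 1
Sum = 76199007.

76199007


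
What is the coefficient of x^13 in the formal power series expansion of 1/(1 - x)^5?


The expansion 1/(1 - x)^r = sum_{k>=0} C(k + r - 1, r - 1) x^k follows from the multiset / negative-binomial theorem (or from repeated differentiation of the geometric series).
For r = 5 and k = 13:
C(17, 4) = 355687428096000 / (24 * 6227020800) = 2380.

2380


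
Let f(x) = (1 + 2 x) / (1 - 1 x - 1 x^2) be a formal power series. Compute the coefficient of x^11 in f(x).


Write f(x) = sum_{k>=0} a_k x^k. Multiplying both sides by 1 - 1 x - 1 x^2 gives
(1 - 1 x - 1 x^2) sum_{k>=0} a_k x^k = 1 + 2 x.
Matching coefficients:
 x^0: a_0 = 1
 x^1: a_1 - 1 a_0 = 2  =>  a_1 = 1*1 + 2 = 3
 x^k (k >= 2): a_k = 1 a_{k-1} + 1 a_{k-2}.
Iterating: a_2 = 4, a_3 = 7, a_4 = 11, a_5 = 18, a_6 = 29, a_7 = 47, a_8 = 76, a_9 = 123, a_10 = 199, a_11 = 322.
So the coefficient of x^11 is 322.

322


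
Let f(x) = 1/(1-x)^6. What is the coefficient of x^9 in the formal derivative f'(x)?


Differentiate: d/dx [ 1/(1-x)^r ] = r / (1-x)^(r+1).
Here r = 6, so f'(x) = 6 / (1-x)^7.
The expansion of 1/(1-x)^(r+1) has coefficient of x^n equal to C(n+r, r).
So the coefficient of x^9 in f'(x) is
6 * C(15, 6) = 6 * 5005 = 30030

30030


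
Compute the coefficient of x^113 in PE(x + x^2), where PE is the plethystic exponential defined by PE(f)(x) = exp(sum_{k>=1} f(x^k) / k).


With f(x) = x + x^2, the exponent is sum_{k>=1} (x^k + x^(2k)) / k = -ln(1 - x) - ln(1 - x^2). Exponentiating:
PE(x + x^2) = 1 / ((1 - x)(1 - x^2)).
This is the generating function for partitions of n into parts of size 1 or 2. The number of 2's can be any j in 0..56, and the rest are 1's, so
[x^113] = floor(113/2) + 1 = 57.

57


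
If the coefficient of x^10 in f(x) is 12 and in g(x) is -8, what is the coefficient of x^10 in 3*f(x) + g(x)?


Scalar multiplication scales coefficients: 3 * 12 = 36.
Then add the g coefficient: 36 + -8
= 28

28


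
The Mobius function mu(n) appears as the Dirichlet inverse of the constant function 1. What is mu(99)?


99 has a squared prime factor, so mu(99) = 0.
Factorization reveals a repeated prime.

0


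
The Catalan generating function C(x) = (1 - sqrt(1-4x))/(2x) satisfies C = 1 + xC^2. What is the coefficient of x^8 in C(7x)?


Substituting x -> 7x scales the n-th coefficient by 7^n, so [x^8] C(7x) = 7^8 * C_8.
C_8 = C(2*8, 8)/(9) = 12870/9 = 1430.
So 7^8 * 1430 = 5764801 * 1430 = 8243665430.

8243665430


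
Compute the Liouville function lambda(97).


The Liouville function is lambda(k) = (-1)^Omega(k), where Omega(k) counts the prime factors of k with multiplicity.
Factoring: 97 = 97, so Omega(97) = 1.
lambda(97) = (-1)^1 = -1.

-1


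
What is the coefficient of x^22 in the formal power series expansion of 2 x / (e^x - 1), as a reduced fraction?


The exponential generating function for Bernoulli numbers is
x / (e^x - 1) = sum_{k>=0} B_k x^k / k!.
So the coefficient of x^22 in 2 x / (e^x - 1) is 2 B_22 / 22!.
Computing: B_22 = 854513/138, 22! = 1124000727777607680000, giving
2 * 854513/138 / 1124000727777607680000 = 77683/7050550019695902720000.

77683/7050550019695902720000


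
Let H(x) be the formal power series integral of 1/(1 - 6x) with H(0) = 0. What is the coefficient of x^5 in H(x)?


1/(1 - 6x) = sum_{k>=0} 6^k x^k. Integrating termwise with H(0) = 0:
H(x) = sum_{k>=0} 6^k x^(k+1) / (k+1) = sum_{m>=1} 6^(m-1) x^m / m.
For m = 5: 6^4/5 = 1296/5 = 1296/5.

1296/5


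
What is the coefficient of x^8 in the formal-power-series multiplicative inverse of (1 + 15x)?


The inverse is 1/(1 + 15x). Apply the geometric identity 1/(1 - y) = sum_{k>=0} y^k with y = -15x:
1/(1 + 15x) = sum_{k>=0} (-15)^k x^k.
So the coefficient of x^8 is (-15)^8 = 2562890625.

2562890625


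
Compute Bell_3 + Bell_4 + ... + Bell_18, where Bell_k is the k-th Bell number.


Recall Bell_k counts set partitions of a k-set (with Bell_0 = 1 by convention).
Bell_3 through Bell_18: 5, 15, 52, 203, 877, 4140, 21147, 115975, 678570, 4213597, 27644437, 190899322, 1382958545, 10480142147, 82864869804, 682076806159
Sum = 5 + 15 + 52 + 203 + 877 + 4140 + 21147 + 115975 + 678570 + 4213597 + 27644437 + 190899322 + 1382958545 + 10480142147 + 82864869804 + 682076806159 = 777028354995.

777028354995


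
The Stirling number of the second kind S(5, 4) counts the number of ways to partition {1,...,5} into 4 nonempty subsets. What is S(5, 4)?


Using the explicit formula S(n,k) = (1/k!) sum_{j=0}^{k} (-1)^(k-j) C(k,j) j^n:
S(5, 4) = 10
Equivalently, S(n,k) is n! times the coefficient of x^n in the EGF (e^x - 1)^k / k!.

10


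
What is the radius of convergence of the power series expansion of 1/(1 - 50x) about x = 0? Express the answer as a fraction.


Expanding 1/(1 - 50x) = sum_{k>=0} 50^k x^k, the series converges when |50x| < 1, i.e., |x| < 1/50.
So the radius of convergence is 1/50 = 1/50.

1/50


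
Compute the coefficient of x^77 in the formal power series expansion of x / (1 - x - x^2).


Let f(x) = sum_{k>=0} a_k x^k. Multiplying f(x) * (1 - x - x^2) = x and matching coefficients gives a_0 = 0, a_1 = 1, and a_k = a_{k-1} + a_{k-2} for k >= 2. These are the Fibonacci numbers F_k.
Iterating from F_0 = 0, F_1 = 1:
F_0=0, F_1=1, F_2=1, F_3=2, F_4=3, F_5=5, F_6=8, F_7=13, F_8=21, F_9=34, ...
F_77 = 5527939700884757.

5527939700884757


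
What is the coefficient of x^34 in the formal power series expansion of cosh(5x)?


The Maclaurin series is cosh(t) = sum_{m>=0} t^(2m) / (2m)!, so substituting t = 5x, only even powers of x are nonzero, with coefficient of x^(2m) equal to 5^(2m) / (2m)!.
For x^34 the coefficient is 5^34/34! = 582076609134674072265625/295232799039604140847618609643520000000 = 7450580596923828125/3778979827706933002849518203437056.

7450580596923828125/3778979827706933002849518203437056


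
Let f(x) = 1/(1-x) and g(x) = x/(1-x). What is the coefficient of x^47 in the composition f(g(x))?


First simplify the composition: f(g(x)) = 1/(1 - x/(1-x)) = (1-x)/((1-x) - x) = (1-x)/(1-2x).
Now extract the coefficient. Write (1-x)/(1-2x) = 1/(1-2x) - x/(1-2x).
The coefficient of x^n in 1/(1-2x) is 2^n, and in x/(1-2x) is 2^(n-1) (for n >= 1).
So the coefficient of x^47 is 2^47 - 2^46 = 140737488355328 - 70368744177664 = 70368744177664.

70368744177664


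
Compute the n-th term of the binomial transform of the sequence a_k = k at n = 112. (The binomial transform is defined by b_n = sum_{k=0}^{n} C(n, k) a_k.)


With a_k = k, b_n = sum_{k=0}^{n} C(n, k) k. Using k * C(n, k) = n * C(n-1, k-1) gives b_n = n * sum_{k>=1} C(n-1, k-1) = n * 2^(n-1).
For n = 112: 112 * 2^111 = 112 * 2596148429267413814265248164610048 = 290768624077950347197707794436325376.

290768624077950347197707794436325376


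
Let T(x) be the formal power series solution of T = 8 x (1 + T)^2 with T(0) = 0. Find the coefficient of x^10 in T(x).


Apply the Lagrange inversion formula: if T = 8 x * phi(T) with phi(t) = (1 + t)^2, then [x^n] T = 8^n * (1/n) [t^(n-1)] phi(t)^n = 8^n * (1/n) [t^(n-1)] (1 + t)^(2n) = 8^n * (1/n) C(2n, n-1).
Using the identity C(2n, n-1) = C(2n, n) * n / (n+1), the unscaled factor equals C(2n, n) / (n+1) = C_n, the n-th Catalan number.
For n = 10: C_10 = C(20, 10) / 11 = 184756/11 = 16796.
With the 8^10 = 1073741824 factor, the coefficient is 1073741824 * 16796 = 18034567675904.

18034567675904


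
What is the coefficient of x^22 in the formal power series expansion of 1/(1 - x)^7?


The negative binomial / multiset identity is
1/(1 - x)^r = sum_{k>=0} C(k + r - 1, r - 1) x^k.
Here r = 7 and k = 22, so the coefficient is
C(22 + 6, 6) = C(28, 6)
= 376740

376740


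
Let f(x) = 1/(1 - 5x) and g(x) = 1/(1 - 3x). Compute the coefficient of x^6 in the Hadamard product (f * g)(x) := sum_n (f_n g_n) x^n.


f has coefficients f_k = 5^k and g has coefficients g_k = 3^k, so the Hadamard product has coefficient (f*g)_k = 5^k * 3^k = 15^k.
For k = 6: 15^6 = 11390625.

11390625


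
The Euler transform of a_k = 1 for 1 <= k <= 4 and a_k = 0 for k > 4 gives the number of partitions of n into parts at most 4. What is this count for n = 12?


Partitions of 12 into parts at most 4:
Using generating function (1-x)^(-1)(1-x^2)^(-1)...(1-x^4)^(-1),
the coefficient of x^12 = 34

34


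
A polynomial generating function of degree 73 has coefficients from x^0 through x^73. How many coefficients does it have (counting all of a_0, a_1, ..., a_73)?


A polynomial of degree 73 takes the form a_0 + a_1 x + ... + a_73 x^73.
The number of coefficients is 73 + 1 = 74.

74


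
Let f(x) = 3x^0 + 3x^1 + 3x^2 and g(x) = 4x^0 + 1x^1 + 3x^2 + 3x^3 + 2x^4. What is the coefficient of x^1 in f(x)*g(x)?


Cauchy product at x^1:
3*1 + 3*4
= 15

15


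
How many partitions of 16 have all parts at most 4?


Using the generating function (1-x)^(-1)(1-x^2)^(-1)...(1-x^4)^(-1),
the coefficient of x^16 counts these restricted partitions.
Result = 64

64


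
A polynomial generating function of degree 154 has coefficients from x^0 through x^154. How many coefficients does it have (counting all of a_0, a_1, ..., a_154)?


A polynomial of degree 154 takes the form a_0 + a_1 x + ... + a_154 x^154.
The number of coefficients is 154 + 1 = 155.

155


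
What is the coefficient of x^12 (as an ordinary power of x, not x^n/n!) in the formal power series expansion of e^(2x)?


The exponential series is e^y = sum_{k>=0} y^k / k!. Substituting y = 2x gives
e^(2x) = sum_{k>=0} 2^k x^k / k!.
So the coefficient of x^n is a^n/n! with a = 2, n = 12:
2^12 / 12! = 4096/479001600 = 4/467775

4/467775


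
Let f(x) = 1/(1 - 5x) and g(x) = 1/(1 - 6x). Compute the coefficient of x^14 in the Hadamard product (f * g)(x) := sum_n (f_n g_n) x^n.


f has coefficients f_k = 5^k and g has coefficients g_k = 6^k, so the Hadamard product has coefficient (f*g)_k = 5^k * 6^k = 30^k.
For k = 14: 30^14 = 478296900000000000000.

478296900000000000000


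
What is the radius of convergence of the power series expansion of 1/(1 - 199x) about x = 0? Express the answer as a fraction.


Expanding 1/(1 - 199x) = sum_{k>=0} 199^k x^k, the series converges when |199x| < 1, i.e., |x| < 1/199.
So the radius of convergence is 1/199 = 1/199.

1/199


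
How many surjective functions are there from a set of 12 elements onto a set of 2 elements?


By inclusion-exclusion on which target elements are missed, the number of surjections from an n-set onto a k-set is
surj(n, k) = sum_{j=0}^{k} (-1)^j C(k, j) (k - j)^n.
Equivalently surj(n, k) = k! * S(n, k), where S(n, k) is the Stirling number of the second kind.
For n = 12, k = 2:
S(12, 2) = 2047, so
surj = 2! * 2047 = 2 * 2047 = 4094.

4094


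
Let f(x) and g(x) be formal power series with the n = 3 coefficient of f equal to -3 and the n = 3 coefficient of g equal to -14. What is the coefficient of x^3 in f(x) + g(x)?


Addition of formal power series is termwise.
The coefficient of x^3 in f + g = -3 + -14
= -17

-17


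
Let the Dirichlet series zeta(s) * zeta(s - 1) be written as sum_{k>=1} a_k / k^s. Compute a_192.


Convolution gives a_k = sum_{d | k} d * 1 = sum_{d | k} d = sigma(k), the sum of positive divisors of k.
For k = 192, the divisors are 1, 2, 3, 4, 6, 8, 12, 16, 24, 32, 48, 64, 96, 192, so
sigma(192) = 1 + 2 + 3 + 4 + 6 + 8 + 12 + 16 + 24 + 32 + 48 + 64 + 96 + 192 = 508.

508


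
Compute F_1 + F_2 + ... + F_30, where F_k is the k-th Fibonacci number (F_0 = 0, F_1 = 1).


Use the identity sum_{k=0}^{N} F_k = F_{N+2} - 1 (which follows from F_{k+2} - F_{k+1} = F_k). Then
sum_{k=1}^{30} F_k = (F_{32} - 1) - (F_{2} - 1) = F_{32} - F_{2}.
Computing: F_{32} = 2178309, F_{2} = 1, so
Sum = 2178309 - 1 = 2178308.

2178308


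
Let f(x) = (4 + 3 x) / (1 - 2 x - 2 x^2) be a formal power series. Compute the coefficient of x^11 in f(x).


Write f(x) = sum_{k>=0} a_k x^k. Multiplying both sides by 1 - 2 x - 2 x^2 gives
(1 - 2 x - 2 x^2) sum_{k>=0} a_k x^k = 4 + 3 x.
Matching coefficients:
 x^0: a_0 = 4
 x^1: a_1 - 2 a_0 = 3  =>  a_1 = 2*4 + 3 = 11
 x^k (k >= 2): a_k = 2 a_{k-1} + 2 a_{k-2}.
Iterating: a_2 = 30, a_3 = 82, a_4 = 224, a_5 = 612, a_6 = 1672, a_7 = 4568, a_8 = 12480, a_9 = 34096, a_10 = 93152, a_11 = 254496.
So the coefficient of x^11 is 254496.

254496


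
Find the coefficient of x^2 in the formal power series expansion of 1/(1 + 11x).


Write 1/(1 + c x) = 1/(1 - (-c) x) and apply the geometric-series identity
1/(1 - y) = sum_{k>=0} y^k to get 1/(1 + c x) = sum_{k>=0} (-c)^k x^k.
So the coefficient of x^k is (-c)^k = (-1)^k * c^k.
Here c = 11 and k = 2:
(-11)^2 = 1 * 121 = 121

121


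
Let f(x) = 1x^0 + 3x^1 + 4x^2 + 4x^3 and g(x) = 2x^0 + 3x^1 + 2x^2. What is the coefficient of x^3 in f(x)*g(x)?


Cauchy product at x^3:
3*2 + 4*3 + 4*2
= 26

26


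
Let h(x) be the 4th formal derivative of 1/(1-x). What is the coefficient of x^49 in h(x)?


Differentiating 4 times: d^4/dx^4 [1/(1-x)] = 4!/(1-x)^5.
The expansion 1/(1-x)^5 = sum_{k>=0} C(k+4, 4) x^k, so the coefficient of x^n in 4!/(1-x)^5 is 4! * C(n+4, 4).
For n = 49: 24 * C(53, 4) = 24 * 292825 = 7027800

7027800


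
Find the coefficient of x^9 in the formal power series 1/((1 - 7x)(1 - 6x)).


By partial fractions or Cauchy convolution:
The coefficient equals sum_{k=0}^{9} 7^k * 6^(9-k).
= 222009073

222009073


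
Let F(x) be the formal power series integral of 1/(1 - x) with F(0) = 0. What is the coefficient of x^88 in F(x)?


1/(1 - x) = sum_{k>=0} x^k. Integrating termwise and using F(0) = 0 gives
F(x) = sum_{k>=0} x^(k+1) / (k+1) = sum_{m>=1} x^m / m = -ln(1 - x).
So the coefficient of x^88 is 1/88 = 1/88.

1/88


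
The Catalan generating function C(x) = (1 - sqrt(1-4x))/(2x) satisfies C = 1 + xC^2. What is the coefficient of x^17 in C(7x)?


Substituting x -> 7x scales the n-th coefficient by 7^n, so [x^17] C(7x) = 7^17 * C_17.
C_17 = C(2*17, 17)/(18) = 2333606220/18 = 129644790.
So 7^17 * 129644790 = 232630513987207 * 129644790 = 30159334133463514201530.

30159334133463514201530


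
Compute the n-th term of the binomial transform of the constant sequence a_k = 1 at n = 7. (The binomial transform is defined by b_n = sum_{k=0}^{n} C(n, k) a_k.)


With a_k = 1 for all k, b_n = sum_{k=0}^{n} C(n, k) = 2^n by the binomial theorem.
For n = 7: 2^7 = 128.

128


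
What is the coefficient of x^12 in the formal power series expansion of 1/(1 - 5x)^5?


The general identity 1/(1 - c x)^r = sum_{k>=0} c^k C(k + r - 1, r - 1) x^k follows by substituting y = c x into 1/(1 - y)^r = sum_{k>=0} C(k + r - 1, r - 1) y^k.
For c = 5, r = 5, k = 12:
5^12 * C(16, 4) = 244140625 * 1820 = 444335937500.

444335937500


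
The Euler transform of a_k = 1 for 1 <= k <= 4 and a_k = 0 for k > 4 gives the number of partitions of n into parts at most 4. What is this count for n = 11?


Partitions of 11 into parts at most 4:
Using generating function (1-x)^(-1)(1-x^2)^(-1)...(1-x^4)^(-1),
the coefficient of x^11 = 27

27


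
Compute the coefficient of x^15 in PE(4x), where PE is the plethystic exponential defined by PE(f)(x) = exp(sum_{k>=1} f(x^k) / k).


With f(x) = 4x, the exponent is sum_{k>=1} 4 x^k / k = 4 * (-ln(1 - x)). Exponentiating:
PE(4x) = exp(-4 ln(1 - x)) = 1/(1 - x)^4.
By the negative binomial expansion, [x^n] 1/(1 - x)^4 = C(n + 3, 3).
For n = 15: C(18, 3) = 816.

816


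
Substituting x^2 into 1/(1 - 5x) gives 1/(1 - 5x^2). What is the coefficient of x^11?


Since 1/(1 - 5x^2) only has even powers of x,
the coefficient of x^11 (odd) is 0.

0


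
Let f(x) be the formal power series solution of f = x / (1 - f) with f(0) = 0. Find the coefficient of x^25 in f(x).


Apply Lagrange inversion: f = x * phi(f) with phi(t) = 1/(1 - t), so
[x^n] f = (1/n) [t^(n-1)] phi(t)^n = (1/n) [t^(n-1)] (1 - t)^(-n) = (1/n) C(2n - 2, n - 1) = C_{n-1}.
For n = 25: C_24 = C(48, 24) / 25 = 32247603683100/25 = 1289904147324 = 1289904147324.

1289904147324


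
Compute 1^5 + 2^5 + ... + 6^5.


This power sum has a closed form given by Faulhaber's formula
sum_{k=1}^{m} k^p = (1 / (p + 1)) * sum_{j=0}^{p} C(p + 1, j) B_j m^(p + 1 - j),
but for small m direct computation is fastest:
1 + 32 + 243 + 1024 + 3125 + 7776 = 12201.

12201


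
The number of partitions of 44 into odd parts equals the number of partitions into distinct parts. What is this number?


Computing partitions of 44 into odd parts (1, 3, 5, ...):
Using the generating function prod_{k>=0} 1/(1-x^(2k+1)),
the count is 1816

1816


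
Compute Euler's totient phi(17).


phi(n) counts integers in [1, n] coprime to n. Using the multiplicative formula phi(n) = n * prod_{p | n} (1 - 1/p):
17 = 17, so
phi(17) = 17 * (1 - 1/17) = 16.

16


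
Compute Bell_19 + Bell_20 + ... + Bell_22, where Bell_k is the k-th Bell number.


Recall Bell_k counts set partitions of a k-set (with Bell_0 = 1 by convention).
Bell_19 through Bell_22: 5832742205057, 51724158235372, 474869816156751, 4506715738447323
Sum = 5832742205057 + 51724158235372 + 474869816156751 + 4506715738447323 = 5039142455044503.

5039142455044503


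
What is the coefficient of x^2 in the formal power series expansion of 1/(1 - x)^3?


The expansion 1/(1 - x)^r = sum_{k>=0} C(k + r - 1, r - 1) x^k follows from the multiset / negative-binomial theorem (or from repeated differentiation of the geometric series).
For r = 3 and k = 2:
C(4, 2) = 24 / (2 * 2) = 6.

6


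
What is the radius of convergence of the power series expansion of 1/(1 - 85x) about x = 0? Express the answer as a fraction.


Expanding 1/(1 - 85x) = sum_{k>=0} 85^k x^k, the series converges when |85x| < 1, i.e., |x| < 1/85.
So the radius of convergence is 1/85 = 1/85.

1/85


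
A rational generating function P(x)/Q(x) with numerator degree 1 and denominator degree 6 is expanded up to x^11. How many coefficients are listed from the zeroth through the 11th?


Expanding up to x^11 gives the coefficients for x^0, x^1, ..., x^11.
That is 11 + 1 = 12 coefficients in total.

12


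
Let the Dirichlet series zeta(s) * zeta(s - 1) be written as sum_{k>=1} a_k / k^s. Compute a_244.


Convolution gives a_k = sum_{d | k} d * 1 = sum_{d | k} d = sigma(k), the sum of positive divisors of k.
For k = 244, the divisors are 1, 2, 4, 61, 122, 244, so
sigma(244) = 1 + 2 + 4 + 61 + 122 + 244 = 434.

434


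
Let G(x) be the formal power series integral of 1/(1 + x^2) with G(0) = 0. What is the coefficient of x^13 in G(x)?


1/(1 + x^2) = sum_{j>=0} (-1)^j x^(2j). Integrating termwise with G(0) = 0:
G(x) = sum_{j>=0} (-1)^j x^(2j+1) / (2j+1) = arctan(x).
Only odd powers are nonzero. For x^13 write 13 = 2*6 + 1, giving
(-1)^6 / 13 = 1/13 = 1/13.

1/13


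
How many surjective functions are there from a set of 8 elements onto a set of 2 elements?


By inclusion-exclusion on which target elements are missed, the number of surjections from an n-set onto a k-set is
surj(n, k) = sum_{j=0}^{k} (-1)^j C(k, j) (k - j)^n.
Equivalently surj(n, k) = k! * S(n, k), where S(n, k) is the Stirling number of the second kind.
For n = 8, k = 2:
S(8, 2) = 127, so
surj = 2! * 127 = 2 * 127 = 254.

254


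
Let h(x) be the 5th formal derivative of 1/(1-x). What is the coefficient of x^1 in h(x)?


Differentiating 5 times: d^5/dx^5 [1/(1-x)] = 5!/(1-x)^6.
The expansion 1/(1-x)^6 = sum_{k>=0} C(k+5, 5) x^k, so the coefficient of x^n in 5!/(1-x)^6 is 5! * C(n+5, 5).
For n = 1: 120 * C(6, 5) = 120 * 6 = 720

720


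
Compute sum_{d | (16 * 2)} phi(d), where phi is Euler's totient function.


First, 16 * 2 = 32. One classical identity is sum_{d | n} phi(d) = n (each k in [1, n] has a unique gcd with n, and among the k's with gcd(k, n) = n/d there are phi(d) of them). So the sum equals 32. We also verify directly:
Divisors of 32: 1, 2, 4, 8, 16, 32.
phi values: 1, 1, 2, 4, 8, 16.
Sum = 32.

32


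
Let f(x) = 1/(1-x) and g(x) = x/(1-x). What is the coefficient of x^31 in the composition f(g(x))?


First simplify the composition: f(g(x)) = 1/(1 - x/(1-x)) = (1-x)/((1-x) - x) = (1-x)/(1-2x).
Now extract the coefficient. Write (1-x)/(1-2x) = 1/(1-2x) - x/(1-2x).
The coefficient of x^n in 1/(1-2x) is 2^n, and in x/(1-2x) is 2^(n-1) (for n >= 1).
So the coefficient of x^31 is 2^31 - 2^30 = 2147483648 - 1073741824 = 1073741824.

1073741824


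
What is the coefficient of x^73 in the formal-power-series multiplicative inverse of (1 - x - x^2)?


Let the inverse be f(x) = sum_{k>=0} a_k x^k. From f(x) * (1 - x - x^2) = 1 and matching coefficients:
 x^0: a_0 = 1.
 x^1: a_1 - a_0 = 0, so a_1 = 1.
 x^k (k >= 2): a_k - a_{k-1} - a_{k-2} = 0, i.e. a_k = a_{k-1} + a_{k-2}.
This is the Fibonacci-type recurrence shifted so that a_0 = a_1 = 1.
Iterating: a_0=1, a_1=1, a_2=2, a_3=3, a_4=5, a_5=8, a_6=13, a_7=21, a_8=34, a_9=55, ...
a_73 = 1304969544928657.

1304969544928657


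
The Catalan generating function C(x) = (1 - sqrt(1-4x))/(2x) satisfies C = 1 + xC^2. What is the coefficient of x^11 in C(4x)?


Substituting x -> 4x scales the n-th coefficient by 4^n, so [x^11] C(4x) = 4^11 * C_11.
C_11 = C(2*11, 11)/(12) = 705432/12 = 58786.
So 4^11 * 58786 = 4194304 * 58786 = 246566354944.

246566354944


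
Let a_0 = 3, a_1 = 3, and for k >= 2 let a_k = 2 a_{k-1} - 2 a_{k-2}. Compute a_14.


Iterating the recurrence forward:
a_0 = 3
a_1 = 3
a_2 = 2*3 - 2*3 = 0
a_3 = 2*0 - 2*3 = -6
a_4 = 2*-6 - 2*0 = -12
a_5 = 2*-12 - 2*-6 = -12
a_6 = 2*-12 - 2*-12 = 0
a_7 = 2*0 - 2*-12 = 24
a_8 = 2*24 - 2*0 = 48
a_9 = 2*48 - 2*24 = 48
a_10 = 2*48 - 2*48 = 0
a_11 = 2*0 - 2*48 = -96
a_12 = 2*-96 - 2*0 = -192
a_13 = 2*-192 - 2*-96 = -192
a_14 = 2*-192 - 2*-192 = 0
So a_14 = 0.

0


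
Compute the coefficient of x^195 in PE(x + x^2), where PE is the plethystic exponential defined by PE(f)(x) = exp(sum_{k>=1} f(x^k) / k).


With f(x) = x + x^2, the exponent is sum_{k>=1} (x^k + x^(2k)) / k = -ln(1 - x) - ln(1 - x^2). Exponentiating:
PE(x + x^2) = 1 / ((1 - x)(1 - x^2)).
This is the generating function for partitions of n into parts of size 1 or 2. The number of 2's can be any j in 0..97, and the rest are 1's, so
[x^195] = floor(195/2) + 1 = 98.

98


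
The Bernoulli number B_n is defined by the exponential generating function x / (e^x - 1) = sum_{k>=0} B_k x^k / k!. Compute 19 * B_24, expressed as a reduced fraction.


Bernoulli numbers can also be computed recursively via B_0 = 1 and sum_{j=0}^{m} C(m+1, j) B_j = 0 for m >= 1. Odd-index Bernoulli numbers vanish for k >= 3.
Computing B_24 = -236364091/2730, so 19 * B_24 = 19 * -236364091/2730 = -4490917729/2730.

-4490917729/2730


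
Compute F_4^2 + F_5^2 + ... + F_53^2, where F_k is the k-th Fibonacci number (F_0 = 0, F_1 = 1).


There is a standard identity sum_{k=0}^{N} F_k^2 = F_N * F_{N+1} (proved inductively from the telescoping relation F_k^2 = F_k F_{k+1} - F_{k-1} F_k). Then
sum_{k=4}^{53} F_k^2 = F_53 F_54 - F_3 F_4.
Computing: F_53 = 53316291173, F_54 = 86267571272, F_3 = 2, F_4 = 3.
Sum = 53316291173 * 86267571272 - 2 * 3 = 4599466948725481982050.

4599466948725481982050


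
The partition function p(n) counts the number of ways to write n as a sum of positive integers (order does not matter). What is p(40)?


Using the generating function prod_{k>=1} 1/(1-x^k), we compute p(40).
By dynamic programming over parts 1 through 40:
p(40) = 37338

37338


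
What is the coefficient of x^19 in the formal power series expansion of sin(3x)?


The Maclaurin series is sin(t) = sum_{k>=0} (-1)^k t^(2k+1) / (2k+1)!, so substituting t = 3x, only odd powers of x are nonzero, with coefficient of x^(2k+1) equal to (-1)^k 3^(2k+1) / (2k+1)!.
Write 19 = 2*9 + 1, giving the coefficient (-1)^9 * 3^19 / 19! = -1162261467/121645100408832000 = -177147/18540634112000.

-177147/18540634112000


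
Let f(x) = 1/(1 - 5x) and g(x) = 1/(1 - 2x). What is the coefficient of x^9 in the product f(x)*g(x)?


The coefficient of x^n in f*g is the Cauchy product: sum_{k=0}^{n} a^k * b^(n-k).
With a=5, b=2, n=9:
sum_{k=0}^{9} 5^k * 2^(9-k)
= 3254867

3254867


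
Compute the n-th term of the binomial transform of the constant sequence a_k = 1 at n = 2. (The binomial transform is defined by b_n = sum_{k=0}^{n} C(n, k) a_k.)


With a_k = 1 for all k, b_n = sum_{k=0}^{n} C(n, k) = 2^n by the binomial theorem.
For n = 2: 2^2 = 4.

4


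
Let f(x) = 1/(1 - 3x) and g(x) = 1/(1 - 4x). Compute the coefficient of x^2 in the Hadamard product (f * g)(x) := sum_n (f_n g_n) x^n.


f has coefficients f_k = 3^k and g has coefficients g_k = 4^k, so the Hadamard product has coefficient (f*g)_k = 3^k * 4^k = 12^k.
For k = 2: 12^2 = 144.

144


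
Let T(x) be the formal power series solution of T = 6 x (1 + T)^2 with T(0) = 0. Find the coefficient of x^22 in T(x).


Apply the Lagrange inversion formula: if T = 6 x * phi(T) with phi(t) = (1 + t)^2, then [x^n] T = 6^n * (1/n) [t^(n-1)] phi(t)^n = 6^n * (1/n) [t^(n-1)] (1 + t)^(2n) = 6^n * (1/n) C(2n, n-1).
Using the identity C(2n, n-1) = C(2n, n) * n / (n+1), the unscaled factor equals C(2n, n) / (n+1) = C_n, the n-th Catalan number.
For n = 22: C_22 = C(44, 22) / 23 = 2104098963720/23 = 91482563640.
With the 6^22 = 131621703842267136 factor, the coefficient is 131621703842267136 * 91482563640 = 12041090898155435791000535040.

12041090898155435791000535040


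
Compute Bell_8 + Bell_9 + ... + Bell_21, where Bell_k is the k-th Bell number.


Recall Bell_k counts set partitions of a k-set (with Bell_0 = 1 by convention).
Bell_8 through Bell_21: 4140, 21147, 115975, 678570, 4213597, 27644437, 190899322, 1382958545, 10480142147, 82864869804, 682076806159, 5832742205057, 51724158235372, 474869816156751
Sum = 4140 + 21147 + 115975 + 678570 + 4213597 + 27644437 + 190899322 + 1382958545 + 10480142147 + 82864869804 + 682076806159 + 5832742205057 + 51724158235372 + 474869816156751 = 533203744951023.

533203744951023


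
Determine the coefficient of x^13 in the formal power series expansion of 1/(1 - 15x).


The geometric series identity gives 1/(1 - c x) = sum_{k>=0} c^k x^k, so the coefficient of x^k is c^k.
Here c = 15 and k = 13.
Computing: 15^13 = 1946195068359375

1946195068359375


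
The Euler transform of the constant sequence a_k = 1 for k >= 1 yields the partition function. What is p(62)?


The Euler transform converts the sequence a_k = 1 into the number of integer partitions.
Using the recurrence or dynamic programming:
p(62) = 1300156

1300156


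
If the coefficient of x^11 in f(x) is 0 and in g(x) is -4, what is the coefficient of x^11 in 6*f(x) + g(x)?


Scalar multiplication scales coefficients: 6 * 0 = 0.
Then add the g coefficient: 0 + -4
= -4

-4


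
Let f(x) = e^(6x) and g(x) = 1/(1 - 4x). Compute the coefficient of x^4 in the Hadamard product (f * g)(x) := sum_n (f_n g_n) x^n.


Expanding: f_k = 6^k/k! (from e^(6x)) and g_k = 4^k (from 1/(1 - 4x)). So the Hadamard coefficient (f * g)_k = 6^k 4^k / k! = (24)^k / k!.
For k = 4: 24^4/4! = 331776/24 = 13824.

13824
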